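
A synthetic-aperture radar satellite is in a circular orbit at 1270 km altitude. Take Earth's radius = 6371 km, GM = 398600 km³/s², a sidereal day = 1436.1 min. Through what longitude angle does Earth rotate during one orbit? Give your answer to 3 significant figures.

27.8°

Semi-major axis a = 6371 + 1270 = 7641 km. Period T = 2π√(a³/μ) = 2π√(7641³/398600) = 6647.2 s = 110.79 min.
During one orbit Earth rotates (6647.2 / 86166) × 360° = 27.77°.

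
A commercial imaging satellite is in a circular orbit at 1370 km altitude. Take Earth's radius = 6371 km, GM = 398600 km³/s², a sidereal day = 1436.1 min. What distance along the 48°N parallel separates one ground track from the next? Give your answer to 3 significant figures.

2110 km

Semi-major axis a = 6371 + 1370 = 7741 km. Period T = 2π√(a³/μ) = 2π√(7741³/398600) = 6778.1 s = 112.97 min.
Node shift per orbit = (6778.1/86166) × 360° = 28.32°.
Equatorial spacing = 28.32 × 111.2 km/° = 3149 km.
At 48° latitude, spacing = 3149 × cos(48°) = 2107 km.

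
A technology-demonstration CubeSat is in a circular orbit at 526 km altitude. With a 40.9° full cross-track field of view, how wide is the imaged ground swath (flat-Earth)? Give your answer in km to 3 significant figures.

Half-angle = 40.9°/2 = 20.45°.
Swath width ≈ 2h·tan(θ/2) = 2 × 526 × tan(20.45°) = 392.3 km.

392 km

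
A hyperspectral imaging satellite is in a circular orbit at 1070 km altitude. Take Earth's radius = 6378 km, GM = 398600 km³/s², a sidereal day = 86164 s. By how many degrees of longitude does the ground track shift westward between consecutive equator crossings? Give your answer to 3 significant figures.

Semi-major axis a = 6378 + 1070 = 7448 km. Period T = 2π√(a³/μ) = 2π√(7448³/398600) = 6396.9 s = 106.62 min.
During one orbit Earth rotates (6396.9 / 86164) × 360° = 26.73°.

26.7°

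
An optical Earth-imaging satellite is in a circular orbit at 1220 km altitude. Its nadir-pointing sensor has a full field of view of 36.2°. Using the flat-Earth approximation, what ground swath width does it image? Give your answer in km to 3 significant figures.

Half-angle = 36.2°/2 = 18.1°.
Swath width ≈ 2h·tan(θ/2) = 2 × 1220 × tan(18.1°) = 797.5 km.

798 km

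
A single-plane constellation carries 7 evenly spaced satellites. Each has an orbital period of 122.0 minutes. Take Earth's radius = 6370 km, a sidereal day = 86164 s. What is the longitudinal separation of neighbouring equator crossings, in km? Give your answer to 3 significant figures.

486 km

T = 122.0 min = 7320.0 s.
Single-satellite node shift = (7320.0/86164) × 360° = 30.58°.
With 7 satellites evenly phased, successive equator crossings are 30.58/7 = 4.369° apart.
That is 4.369 × 111.2 = 486 km at the equator.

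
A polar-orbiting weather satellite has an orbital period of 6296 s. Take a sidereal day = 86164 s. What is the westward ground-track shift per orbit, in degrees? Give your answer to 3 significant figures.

During one orbit Earth rotates (6296.0 / 86164) × 360° = 26.31°.

26.3°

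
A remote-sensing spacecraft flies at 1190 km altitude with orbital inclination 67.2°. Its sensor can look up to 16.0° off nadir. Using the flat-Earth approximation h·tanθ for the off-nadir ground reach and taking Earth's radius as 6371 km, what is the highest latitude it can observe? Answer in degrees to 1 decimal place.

70.3°

For a prograde orbit the ground track reaches latitude ±i = ±67.2°.
Sensor half-swath on the ground ≈ 1190·tan(16.0°) = 341 km = 3.07° of latitude.
Maximum observable latitude ≈ 67.2 + 3.07 = 70.3°.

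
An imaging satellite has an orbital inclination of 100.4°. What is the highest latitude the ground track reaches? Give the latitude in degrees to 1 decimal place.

79.6°

Retrograde orbit: the ground track reaches ±(180° − i) = ±(180 − 100.4) = ±79.6°.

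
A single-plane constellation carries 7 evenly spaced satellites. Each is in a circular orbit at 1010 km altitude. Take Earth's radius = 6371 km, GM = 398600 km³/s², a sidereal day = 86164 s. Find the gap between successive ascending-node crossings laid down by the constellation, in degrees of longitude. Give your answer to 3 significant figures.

Semi-major axis a = 6371 + 1010 = 7381 km. Period T = 2π√(a³/μ) = 2π√(7381³/398600) = 6310.8 s = 105.18 min.
Single-satellite node shift = (6310.8/86164) × 360° = 26.37°.
With 7 satellites evenly phased, successive equator crossings are 26.37/7 = 3.767° apart.

3.77°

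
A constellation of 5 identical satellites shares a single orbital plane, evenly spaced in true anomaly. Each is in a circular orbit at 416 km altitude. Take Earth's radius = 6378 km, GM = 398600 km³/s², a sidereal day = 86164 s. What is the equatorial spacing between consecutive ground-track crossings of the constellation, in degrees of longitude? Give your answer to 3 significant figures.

4.66°

Semi-major axis a = 6378 + 416 = 6794 km. Period T = 2π√(a³/μ) = 2π√(6794³/398600) = 5573.1 s = 92.89 min.
Single-satellite node shift = (5573.1/86164) × 360° = 23.28°.
With 5 satellites evenly phased, successive equator crossings are 23.28/5 = 4.657° apart.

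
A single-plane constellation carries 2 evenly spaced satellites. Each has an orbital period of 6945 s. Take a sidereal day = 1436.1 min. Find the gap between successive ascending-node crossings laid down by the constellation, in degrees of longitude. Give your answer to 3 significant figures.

14.5°

Single-satellite node shift = (6945.0/86166) × 360° = 29.02°.
With 2 satellites evenly phased, successive equator crossings are 29.02/2 = 14.508° apart.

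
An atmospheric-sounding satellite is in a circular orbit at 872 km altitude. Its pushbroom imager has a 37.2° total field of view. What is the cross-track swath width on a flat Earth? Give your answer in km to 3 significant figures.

Half-angle = 37.2°/2 = 18.6°.
Swath width ≈ 2h·tan(θ/2) = 2 × 872 × tan(18.6°) = 586.9 km.

587 km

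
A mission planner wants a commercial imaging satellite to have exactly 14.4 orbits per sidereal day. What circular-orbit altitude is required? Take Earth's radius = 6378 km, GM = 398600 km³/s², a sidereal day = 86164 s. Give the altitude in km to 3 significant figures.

746 km

Required period T = 86164 / 14.4 = 5983.6 s.
From T = 2π√(a³/μ): a = (μ T²/4π²)^(1/3) = (398600 × 5983.6² / 4π²)^(1/3) = 7124 km.
Altitude h = a − R = 7124 − 6378 = 746 km.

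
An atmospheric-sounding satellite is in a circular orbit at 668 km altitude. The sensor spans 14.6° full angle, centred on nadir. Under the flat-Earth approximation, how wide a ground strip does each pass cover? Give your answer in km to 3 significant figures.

Half-angle = 14.6°/2 = 7.3°.
Swath width ≈ 2h·tan(θ/2) = 2 × 668 × tan(7.3°) = 171.1 km.

171 km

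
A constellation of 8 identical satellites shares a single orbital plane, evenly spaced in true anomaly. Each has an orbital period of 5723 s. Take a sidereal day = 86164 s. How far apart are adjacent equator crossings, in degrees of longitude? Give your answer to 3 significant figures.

Single-satellite node shift = (5723.0/86164) × 360° = 23.91°.
With 8 satellites evenly phased, successive equator crossings are 23.91/8 = 2.989° apart.

2.99°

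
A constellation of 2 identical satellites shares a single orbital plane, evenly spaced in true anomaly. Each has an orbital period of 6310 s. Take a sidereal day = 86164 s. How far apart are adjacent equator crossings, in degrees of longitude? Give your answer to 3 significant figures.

Single-satellite node shift = (6310.0/86164) × 360° = 26.36°.
With 2 satellites evenly phased, successive equator crossings are 26.36/2 = 13.182° apart.

13.2°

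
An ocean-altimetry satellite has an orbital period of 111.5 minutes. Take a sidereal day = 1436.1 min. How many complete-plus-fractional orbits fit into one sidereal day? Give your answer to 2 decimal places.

12.88

T = 111.5 min = 6690.0 s.
Orbits per sidereal day = 86166 / 6690.0 = 12.880.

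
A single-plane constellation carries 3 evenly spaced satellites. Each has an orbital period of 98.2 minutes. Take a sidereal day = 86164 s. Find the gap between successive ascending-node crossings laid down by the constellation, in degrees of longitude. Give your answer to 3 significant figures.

8.21°

T = 98.2 min = 5892.0 s.
Single-satellite node shift = (5892.0/86164) × 360° = 24.62°.
With 3 satellites evenly phased, successive equator crossings are 24.62/3 = 8.206° apart.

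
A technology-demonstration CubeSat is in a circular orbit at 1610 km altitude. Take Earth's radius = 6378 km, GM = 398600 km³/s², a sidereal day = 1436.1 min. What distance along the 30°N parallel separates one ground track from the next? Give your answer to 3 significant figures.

Semi-major axis a = 6378 + 1610 = 7988 km. Period T = 2π√(a³/μ) = 2π√(7988³/398600) = 7105.1 s = 118.42 min.
Node shift per orbit = (7105.1/86166) × 360° = 29.68°.
Equatorial spacing = 29.68 × 111.3 km/° = 3304 km.
At 30° latitude, spacing = 3304 × cos(30°) = 2862 km.

2860 km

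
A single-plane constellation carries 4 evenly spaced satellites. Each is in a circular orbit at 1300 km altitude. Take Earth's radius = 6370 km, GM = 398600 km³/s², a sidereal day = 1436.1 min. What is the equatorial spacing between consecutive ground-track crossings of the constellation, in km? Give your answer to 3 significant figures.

Semi-major axis a = 6370 + 1300 = 7670 km. Period T = 2π√(a³/μ) = 2π√(7670³/398600) = 6685.0 s = 111.42 min.
Single-satellite node shift = (6685.0/86166) × 360° = 27.93°.
With 4 satellites evenly phased, successive equator crossings are 27.93/4 = 6.982° apart.
That is 6.982 × 111.2 = 776 km at the equator.

776 km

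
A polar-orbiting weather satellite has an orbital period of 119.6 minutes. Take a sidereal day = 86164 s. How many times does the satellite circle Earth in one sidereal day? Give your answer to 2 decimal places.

T = 119.6 min = 7176.0 s.
Orbits per sidereal day = 86164 / 7176.0 = 12.007.

12.01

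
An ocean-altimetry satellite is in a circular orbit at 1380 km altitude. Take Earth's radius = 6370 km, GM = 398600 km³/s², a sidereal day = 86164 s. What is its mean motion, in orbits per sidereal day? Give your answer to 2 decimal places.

Semi-major axis a = 6370 + 1380 = 7750 km. Period T = 2π√(a³/μ) = 2π√(7750³/398600) = 6789.9 s = 113.17 min.
Orbits per sidereal day = 86164 / 6789.9 = 12.690.

12.69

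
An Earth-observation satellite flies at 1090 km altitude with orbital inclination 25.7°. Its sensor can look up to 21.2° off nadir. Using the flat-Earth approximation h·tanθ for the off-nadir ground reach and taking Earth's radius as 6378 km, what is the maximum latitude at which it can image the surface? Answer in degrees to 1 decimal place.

29.5°

For a prograde orbit the ground track reaches latitude ±i = ±25.7°.
Sensor half-swath on the ground ≈ 1090·tan(21.2°) = 423 km = 3.80° of latitude.
Maximum observable latitude ≈ 25.7 + 3.80 = 29.5°.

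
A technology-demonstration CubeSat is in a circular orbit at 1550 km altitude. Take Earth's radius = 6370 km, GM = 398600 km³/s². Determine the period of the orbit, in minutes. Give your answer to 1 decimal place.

116.9 min

Semi-major axis a = 6370 + 1550 = 7920 km. Period T = 2π√(a³/μ) = 2π√(7920³/398600) = 7014.5 s = 116.91 min.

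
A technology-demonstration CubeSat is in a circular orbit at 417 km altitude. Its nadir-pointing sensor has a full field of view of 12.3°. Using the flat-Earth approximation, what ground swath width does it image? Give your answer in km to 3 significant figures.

89.9 km

Half-angle = 12.3°/2 = 6.15°.
Swath width ≈ 2h·tan(θ/2) = 2 × 417 × tan(6.15°) = 89.9 km.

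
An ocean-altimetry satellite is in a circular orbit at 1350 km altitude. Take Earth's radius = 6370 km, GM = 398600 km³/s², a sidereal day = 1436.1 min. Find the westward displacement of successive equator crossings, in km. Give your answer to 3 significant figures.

3140 km

Semi-major axis a = 6370 + 1350 = 7720 km. Period T = 2π√(a³/μ) = 2π√(7720³/398600) = 6750.5 s = 112.51 min.
During one orbit Earth rotates (6750.5 / 86166) × 360° = 28.20°.
At the equator that is 28.20° × (2π·6370/360) km/° = 28.20 × 111.2 = 3136 km.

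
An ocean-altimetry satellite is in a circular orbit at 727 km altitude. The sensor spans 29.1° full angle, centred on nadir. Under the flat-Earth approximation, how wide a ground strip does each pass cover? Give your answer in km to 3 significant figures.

377 km

Half-angle = 29.1°/2 = 14.55°.
Swath width ≈ 2h·tan(θ/2) = 2 × 727 × tan(14.55°) = 377.4 km.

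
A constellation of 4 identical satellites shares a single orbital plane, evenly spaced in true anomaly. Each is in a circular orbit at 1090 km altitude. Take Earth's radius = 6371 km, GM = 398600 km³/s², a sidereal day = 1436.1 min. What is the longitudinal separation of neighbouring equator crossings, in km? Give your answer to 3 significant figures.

745 km

Semi-major axis a = 6371 + 1090 = 7461 km. Period T = 2π√(a³/μ) = 2π√(7461³/398600) = 6413.7 s = 106.89 min.
Single-satellite node shift = (6413.7/86166) × 360° = 26.80°.
With 4 satellites evenly phased, successive equator crossings are 26.80/4 = 6.699° apart.
That is 6.699 × 111.2 = 745 km at the equator.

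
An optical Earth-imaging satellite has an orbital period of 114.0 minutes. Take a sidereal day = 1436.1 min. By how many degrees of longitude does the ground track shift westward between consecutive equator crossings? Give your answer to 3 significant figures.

T = 114.0 min = 6840.0 s.
During one orbit Earth rotates (6840.0 / 86166) × 360° = 28.58°.

28.6°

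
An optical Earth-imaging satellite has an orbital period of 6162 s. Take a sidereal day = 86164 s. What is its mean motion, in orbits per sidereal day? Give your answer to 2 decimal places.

Orbits per sidereal day = 86164 / 6162.0 = 13.983.

13.98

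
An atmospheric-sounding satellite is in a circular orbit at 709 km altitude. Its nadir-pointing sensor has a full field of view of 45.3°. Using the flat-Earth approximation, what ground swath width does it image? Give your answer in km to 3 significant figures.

592 km

Half-angle = 45.3°/2 = 22.65°.
Swath width ≈ 2h·tan(θ/2) = 2 × 709 × tan(22.65°) = 591.7 km.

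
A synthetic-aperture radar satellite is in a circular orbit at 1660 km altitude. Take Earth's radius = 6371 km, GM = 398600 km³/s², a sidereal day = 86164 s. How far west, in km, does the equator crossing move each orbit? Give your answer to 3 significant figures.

3330 km

Semi-major axis a = 6371 + 1660 = 8031 km. Period T = 2π√(a³/μ) = 2π√(8031³/398600) = 7162.5 s = 119.38 min.
During one orbit Earth rotates (7162.5 / 86164) × 360° = 29.93°.
At the equator that is 29.93° × (2π·6371/360) km/° = 29.93 × 111.2 = 3328 km.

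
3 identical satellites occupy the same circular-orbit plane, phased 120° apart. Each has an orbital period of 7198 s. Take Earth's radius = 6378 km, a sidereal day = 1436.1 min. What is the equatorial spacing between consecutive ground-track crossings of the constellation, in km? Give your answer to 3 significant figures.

1120 km

Single-satellite node shift = (7198.0/86166) × 360° = 30.07°.
With 3 satellites evenly phased, successive equator crossings are 30.07/3 = 10.024° apart.
That is 10.024 × 111.3 = 1116 km at the equator.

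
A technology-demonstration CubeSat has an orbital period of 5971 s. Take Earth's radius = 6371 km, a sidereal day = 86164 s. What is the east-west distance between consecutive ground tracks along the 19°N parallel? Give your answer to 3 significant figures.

2620 km

Node shift per orbit = (5971.0/86164) × 360° = 24.95°.
Equatorial spacing = 24.95 × 111.2 km/° = 2774 km.
At 19° latitude, spacing = 2774 × cos(19°) = 2623 km.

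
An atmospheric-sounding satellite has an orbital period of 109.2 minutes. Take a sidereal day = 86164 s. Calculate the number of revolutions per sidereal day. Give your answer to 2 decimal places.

T = 109.2 min = 6552.0 s.
Orbits per sidereal day = 86164 / 6552.0 = 13.151.

13.15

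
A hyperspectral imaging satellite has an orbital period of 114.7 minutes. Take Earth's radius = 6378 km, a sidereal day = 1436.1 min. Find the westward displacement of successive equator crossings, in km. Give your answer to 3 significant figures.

T = 114.7 min = 6882.0 s.
During one orbit Earth rotates (6882.0 / 86166) × 360° = 28.75°.
At the equator that is 28.75° × (2π·6378/360) km/° = 28.75 × 111.3 = 3201 km.

3200 km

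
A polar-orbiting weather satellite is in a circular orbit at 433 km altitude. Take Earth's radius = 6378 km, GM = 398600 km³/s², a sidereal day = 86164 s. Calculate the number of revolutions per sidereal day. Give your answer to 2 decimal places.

Semi-major axis a = 6378 + 433 = 6811 km. Period T = 2π√(a³/μ) = 2π√(6811³/398600) = 5594.1 s = 93.23 min.
Orbits per sidereal day = 86164 / 5594.1 = 15.403.

15.40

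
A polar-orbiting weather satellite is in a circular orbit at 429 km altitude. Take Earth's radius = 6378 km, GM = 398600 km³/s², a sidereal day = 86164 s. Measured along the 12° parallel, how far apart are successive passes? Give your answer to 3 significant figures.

2540 km

Semi-major axis a = 6378 + 429 = 6807 km. Period T = 2π√(a³/μ) = 2π√(6807³/398600) = 5589.1 s = 93.15 min.
Node shift per orbit = (5589.1/86164) × 360° = 23.35°.
Equatorial spacing = 23.35 × 111.3 km/° = 2599 km.
At 12° latitude, spacing = 2599 × cos(12°) = 2543 km.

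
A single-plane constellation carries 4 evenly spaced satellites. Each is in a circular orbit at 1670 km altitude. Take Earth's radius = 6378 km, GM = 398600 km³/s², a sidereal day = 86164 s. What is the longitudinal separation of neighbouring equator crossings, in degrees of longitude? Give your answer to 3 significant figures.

7.51°

Semi-major axis a = 6378 + 1670 = 8048 km. Period T = 2π√(a³/μ) = 2π√(8048³/398600) = 7185.3 s = 119.75 min.
Single-satellite node shift = (7185.3/86164) × 360° = 30.02°.
With 4 satellites evenly phased, successive equator crossings are 30.02/4 = 7.505° apart.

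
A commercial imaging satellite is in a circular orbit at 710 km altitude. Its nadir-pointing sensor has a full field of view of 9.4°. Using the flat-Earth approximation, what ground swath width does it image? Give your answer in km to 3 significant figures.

Half-angle = 9.4°/2 = 4.7°.
Swath width ≈ 2h·tan(θ/2) = 2 × 710 × tan(4.7°) = 116.7 km.

117 km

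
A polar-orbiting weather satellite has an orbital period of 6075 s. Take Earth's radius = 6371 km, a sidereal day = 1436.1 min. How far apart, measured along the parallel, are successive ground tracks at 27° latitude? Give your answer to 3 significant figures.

Node shift per orbit = (6075.0/86166) × 360° = 25.38°.
Equatorial spacing = 25.38 × 111.2 km/° = 2822 km.
At 27° latitude, spacing = 2822 × cos(27°) = 2515 km.

2510 km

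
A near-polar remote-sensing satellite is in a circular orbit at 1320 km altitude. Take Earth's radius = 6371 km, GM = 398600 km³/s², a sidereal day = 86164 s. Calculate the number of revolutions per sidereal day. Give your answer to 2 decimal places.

12.84

Semi-major axis a = 6371 + 1320 = 7691 km. Period T = 2π√(a³/μ) = 2π√(7691³/398600) = 6712.5 s = 111.88 min.
Orbits per sidereal day = 86164 / 6712.5 = 12.836.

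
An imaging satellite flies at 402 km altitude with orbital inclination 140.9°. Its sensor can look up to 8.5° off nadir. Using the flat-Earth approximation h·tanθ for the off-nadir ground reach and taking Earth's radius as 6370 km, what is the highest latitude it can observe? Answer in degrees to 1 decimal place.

39.6°

Retrograde orbit: the ground track reaches ±(180° − i) = ±(180 − 140.9) = ±39.1°.
Sensor half-swath on the ground ≈ 402·tan(8.5°) = 60 km = 0.54° of latitude.
Maximum observable latitude ≈ 39.1 + 0.54 = 39.6°.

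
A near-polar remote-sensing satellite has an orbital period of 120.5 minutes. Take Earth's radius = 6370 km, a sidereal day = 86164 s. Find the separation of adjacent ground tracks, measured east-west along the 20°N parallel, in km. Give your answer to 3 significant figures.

T = 120.5 min = 7230.0 s.
Node shift per orbit = (7230.0/86164) × 360° = 30.21°.
Equatorial spacing = 30.21 × 111.2 km/° = 3358 km.
At 20° latitude, spacing = 3358 × cos(20°) = 3156 km.

3160 km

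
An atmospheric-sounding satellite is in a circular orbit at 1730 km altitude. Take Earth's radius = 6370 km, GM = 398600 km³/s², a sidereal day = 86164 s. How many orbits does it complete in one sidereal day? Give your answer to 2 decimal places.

11.88

Semi-major axis a = 6370 + 1730 = 8100 km. Period T = 2π√(a³/μ) = 2π√(8100³/398600) = 7255.0 s = 120.92 min.
Orbits per sidereal day = 86164 / 7255.0 = 11.876.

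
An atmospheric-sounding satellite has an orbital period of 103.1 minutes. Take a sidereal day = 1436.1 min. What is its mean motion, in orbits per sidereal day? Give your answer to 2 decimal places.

13.93

T = 103.1 min = 6186.0 s.
Orbits per sidereal day = 86166 / 6186.0 = 13.929.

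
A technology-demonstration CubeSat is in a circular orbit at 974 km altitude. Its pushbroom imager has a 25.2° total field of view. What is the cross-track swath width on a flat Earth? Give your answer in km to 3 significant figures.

Half-angle = 25.2°/2 = 12.6°.
Swath width ≈ 2h·tan(θ/2) = 2 × 974 × tan(12.6°) = 435.4 km.

435 km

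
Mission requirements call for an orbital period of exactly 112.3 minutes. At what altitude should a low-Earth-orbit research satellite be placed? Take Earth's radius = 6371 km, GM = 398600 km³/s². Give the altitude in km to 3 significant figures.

T = 112.3 min = 6738.0 s.
From T = 2π√(a³/μ): a = (μ T²/4π²)^(1/3) = (398600 × 6738.0² / 4π²)^(1/3) = 7710 km.
Altitude h = a − R = 7710 − 6371 = 1339 km.

1340 km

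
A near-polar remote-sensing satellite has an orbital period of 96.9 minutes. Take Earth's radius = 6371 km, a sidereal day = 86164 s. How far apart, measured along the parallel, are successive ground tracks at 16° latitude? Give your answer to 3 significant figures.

T = 96.9 min = 5814.0 s.
Node shift per orbit = (5814.0/86164) × 360° = 24.29°.
Equatorial spacing = 24.29 × 111.2 km/° = 2701 km.
At 16° latitude, spacing = 2701 × cos(16°) = 2596 km.

2600 km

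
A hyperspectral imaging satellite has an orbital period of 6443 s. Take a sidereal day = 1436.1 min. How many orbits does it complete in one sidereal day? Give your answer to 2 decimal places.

13.37

Orbits per sidereal day = 86166 / 6443.0 = 13.374.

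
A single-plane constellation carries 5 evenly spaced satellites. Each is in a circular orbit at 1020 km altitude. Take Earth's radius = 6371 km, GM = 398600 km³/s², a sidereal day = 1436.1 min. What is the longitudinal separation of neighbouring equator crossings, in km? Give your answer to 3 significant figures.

588 km

Semi-major axis a = 6371 + 1020 = 7391 km. Period T = 2π√(a³/μ) = 2π√(7391³/398600) = 6323.6 s = 105.39 min.
Single-satellite node shift = (6323.6/86166) × 360° = 26.42°.
With 5 satellites evenly phased, successive equator crossings are 26.42/5 = 5.284° apart.
That is 5.284 × 111.2 = 588 km at the equator.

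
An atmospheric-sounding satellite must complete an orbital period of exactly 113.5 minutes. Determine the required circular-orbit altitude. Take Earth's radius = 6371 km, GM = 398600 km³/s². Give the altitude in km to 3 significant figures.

1390 km

T = 113.5 min = 6810.0 s.
From T = 2π√(a³/μ): a = (μ T²/4π²)^(1/3) = (398600 × 6810.0² / 4π²)^(1/3) = 7765 km.
Altitude h = a − R = 7765 − 6371 = 1394 km.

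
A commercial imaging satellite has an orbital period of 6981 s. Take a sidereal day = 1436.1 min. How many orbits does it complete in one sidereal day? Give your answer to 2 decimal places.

Orbits per sidereal day = 86166 / 6981.0 = 12.343.

12.34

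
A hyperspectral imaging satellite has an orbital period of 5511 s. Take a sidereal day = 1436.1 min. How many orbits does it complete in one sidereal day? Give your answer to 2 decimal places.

Orbits per sidereal day = 86166 / 5511.0 = 15.635.

15.64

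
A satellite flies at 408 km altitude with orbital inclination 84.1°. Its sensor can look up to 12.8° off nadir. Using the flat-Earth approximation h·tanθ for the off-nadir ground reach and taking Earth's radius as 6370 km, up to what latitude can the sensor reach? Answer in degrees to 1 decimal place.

For a prograde orbit the ground track reaches latitude ±i = ±84.1°.
Sensor half-swath on the ground ≈ 408·tan(12.8°) = 93 km = 0.83° of latitude.
Maximum observable latitude ≈ 84.1 + 0.83 = 84.9°.

84.9°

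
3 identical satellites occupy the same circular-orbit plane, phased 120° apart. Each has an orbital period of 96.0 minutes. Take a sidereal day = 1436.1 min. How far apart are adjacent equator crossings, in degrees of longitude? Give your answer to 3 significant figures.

8.02°

T = 96.0 min = 5760.0 s.
Single-satellite node shift = (5760.0/86166) × 360° = 24.07°.
With 3 satellites evenly phased, successive equator crossings are 24.07/3 = 8.022° apart.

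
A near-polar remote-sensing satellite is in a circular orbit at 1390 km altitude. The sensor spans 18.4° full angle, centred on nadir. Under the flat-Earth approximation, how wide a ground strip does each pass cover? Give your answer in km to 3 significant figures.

450 km

Half-angle = 18.4°/2 = 9.2°.
Swath width ≈ 2h·tan(θ/2) = 2 × 1390 × tan(9.2°) = 450.3 km.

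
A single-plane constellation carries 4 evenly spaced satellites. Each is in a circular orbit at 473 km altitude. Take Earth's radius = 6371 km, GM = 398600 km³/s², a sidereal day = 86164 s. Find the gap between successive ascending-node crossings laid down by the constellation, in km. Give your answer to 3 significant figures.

Semi-major axis a = 6371 + 473 = 6844 km. Period T = 2π√(a³/μ) = 2π√(6844³/398600) = 5634.8 s = 93.91 min.
Single-satellite node shift = (5634.8/86164) × 360° = 23.54°.
With 4 satellites evenly phased, successive equator crossings are 23.54/4 = 5.886° apart.
That is 5.886 × 111.2 = 654 km at the equator.

654 km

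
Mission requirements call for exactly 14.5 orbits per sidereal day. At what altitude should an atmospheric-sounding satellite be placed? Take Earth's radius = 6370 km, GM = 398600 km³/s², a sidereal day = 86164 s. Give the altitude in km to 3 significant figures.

Required period T = 86164 / 14.5 = 5942.3 s.
From T = 2π√(a³/μ): a = (μ T²/4π²)^(1/3) = (398600 × 5942.3² / 4π²)^(1/3) = 7091 km.
Altitude h = a − R = 7091 − 6370 = 721 km.

721 km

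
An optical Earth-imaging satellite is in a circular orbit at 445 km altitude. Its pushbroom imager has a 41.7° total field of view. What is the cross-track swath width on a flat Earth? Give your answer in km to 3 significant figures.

Half-angle = 41.7°/2 = 20.85°.
Swath width ≈ 2h·tan(θ/2) = 2 × 445 × tan(20.85°) = 339.0 km.

339 km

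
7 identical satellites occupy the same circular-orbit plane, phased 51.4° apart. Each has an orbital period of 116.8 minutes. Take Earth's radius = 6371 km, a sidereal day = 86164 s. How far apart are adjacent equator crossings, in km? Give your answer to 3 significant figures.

465 km

T = 116.8 min = 7008.0 s.
Single-satellite node shift = (7008.0/86164) × 360° = 29.28°.
With 7 satellites evenly phased, successive equator crossings are 29.28/7 = 4.183° apart.
That is 4.183 × 111.2 = 465 km at the equator.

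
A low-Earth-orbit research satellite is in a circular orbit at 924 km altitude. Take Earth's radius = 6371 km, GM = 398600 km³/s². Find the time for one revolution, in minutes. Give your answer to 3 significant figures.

Semi-major axis a = 6371 + 924 = 7295 km. Period T = 2π√(a³/μ) = 2π√(7295³/398600) = 6200.8 s = 103.35 min.

103 min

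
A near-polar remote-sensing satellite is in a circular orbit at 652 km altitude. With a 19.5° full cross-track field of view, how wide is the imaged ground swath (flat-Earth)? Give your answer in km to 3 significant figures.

224 km

Half-angle = 19.5°/2 = 9.75°.
Swath width ≈ 2h·tan(θ/2) = 2 × 652 × tan(9.75°) = 224.1 km.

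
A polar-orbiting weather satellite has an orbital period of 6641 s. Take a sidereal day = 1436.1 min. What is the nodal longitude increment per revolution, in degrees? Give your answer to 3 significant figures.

During one orbit Earth rotates (6641.0 / 86166) × 360° = 27.75°.

27.7°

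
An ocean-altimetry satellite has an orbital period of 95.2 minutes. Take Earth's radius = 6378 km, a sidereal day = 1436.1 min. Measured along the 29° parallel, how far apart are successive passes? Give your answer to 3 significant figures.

T = 95.2 min = 5712.0 s.
Node shift per orbit = (5712.0/86166) × 360° = 23.86°.
Equatorial spacing = 23.86 × 111.3 km/° = 2657 km.
At 29° latitude, spacing = 2657 × cos(29°) = 2323 km.

2320 km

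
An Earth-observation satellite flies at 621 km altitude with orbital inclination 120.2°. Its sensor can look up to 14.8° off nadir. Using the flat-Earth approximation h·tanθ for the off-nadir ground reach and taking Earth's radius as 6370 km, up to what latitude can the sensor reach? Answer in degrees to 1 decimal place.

61.3°

Retrograde orbit: the ground track reaches ±(180° − i) = ±(180 − 120.2) = ±59.8°.
Sensor half-swath on the ground ≈ 621·tan(14.8°) = 164 km = 1.48° of latitude.
Maximum observable latitude ≈ 59.8 + 1.48 = 61.3°.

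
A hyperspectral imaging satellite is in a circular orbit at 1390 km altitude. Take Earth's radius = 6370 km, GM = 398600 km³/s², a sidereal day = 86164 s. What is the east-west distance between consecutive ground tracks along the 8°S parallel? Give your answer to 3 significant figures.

Semi-major axis a = 6370 + 1390 = 7760 km. Period T = 2π√(a³/μ) = 2π√(7760³/398600) = 6803.1 s = 113.38 min.
Node shift per orbit = (6803.1/86164) × 360° = 28.42°.
Equatorial spacing = 28.42 × 111.2 km/° = 3160 km.
At 8° latitude, spacing = 3160 × cos(8°) = 3129 km.

3130 km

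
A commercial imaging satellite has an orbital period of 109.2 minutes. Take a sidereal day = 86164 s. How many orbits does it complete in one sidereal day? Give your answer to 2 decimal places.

T = 109.2 min = 6552.0 s.
Orbits per sidereal day = 86164 / 6552.0 = 13.151.

13.15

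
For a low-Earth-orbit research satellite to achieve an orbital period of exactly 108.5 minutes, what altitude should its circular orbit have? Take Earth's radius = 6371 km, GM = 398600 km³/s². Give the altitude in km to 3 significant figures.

1160 km

T = 108.5 min = 6510.0 s.
From T = 2π√(a³/μ): a = (μ T²/4π²)^(1/3) = (398600 × 6510.0² / 4π²)^(1/3) = 7536 km.
Altitude h = a − R = 7536 − 6371 = 1165 km.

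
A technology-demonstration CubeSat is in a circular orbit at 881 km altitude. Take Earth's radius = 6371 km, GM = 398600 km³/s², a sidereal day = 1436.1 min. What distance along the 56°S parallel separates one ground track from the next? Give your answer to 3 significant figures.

1600 km

Semi-major axis a = 6371 + 881 = 7252 km. Period T = 2π√(a³/μ) = 2π√(7252³/398600) = 6146.1 s = 102.43 min.
Node shift per orbit = (6146.1/86166) × 360° = 25.68°.
Equatorial spacing = 25.68 × 111.2 km/° = 2855 km.
At 56° latitude, spacing = 2855 × cos(56°) = 1597 km.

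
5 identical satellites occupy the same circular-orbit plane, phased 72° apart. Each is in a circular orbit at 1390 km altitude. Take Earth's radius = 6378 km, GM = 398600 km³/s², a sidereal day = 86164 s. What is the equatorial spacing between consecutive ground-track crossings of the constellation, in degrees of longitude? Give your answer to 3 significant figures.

Semi-major axis a = 6378 + 1390 = 7768 km. Period T = 2π√(a³/μ) = 2π√(7768³/398600) = 6813.6 s = 113.56 min.
Single-satellite node shift = (6813.6/86164) × 360° = 28.47°.
With 5 satellites evenly phased, successive equator crossings are 28.47/5 = 5.694° apart.

5.69°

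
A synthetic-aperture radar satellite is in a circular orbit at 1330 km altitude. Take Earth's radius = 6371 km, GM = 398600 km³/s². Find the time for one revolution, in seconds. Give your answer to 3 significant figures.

6730 seconds

Semi-major axis a = 6371 + 1330 = 7701 km. Period T = 2π√(a³/μ) = 2π√(7701³/398600) = 6725.6 s = 112.09 min.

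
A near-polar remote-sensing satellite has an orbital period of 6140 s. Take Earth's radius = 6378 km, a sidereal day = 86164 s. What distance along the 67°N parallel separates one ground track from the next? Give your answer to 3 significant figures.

Node shift per orbit = (6140.0/86164) × 360° = 25.65°.
Equatorial spacing = 25.65 × 111.3 km/° = 2856 km.
At 67° latitude, spacing = 2856 × cos(67°) = 1116 km.

1120 km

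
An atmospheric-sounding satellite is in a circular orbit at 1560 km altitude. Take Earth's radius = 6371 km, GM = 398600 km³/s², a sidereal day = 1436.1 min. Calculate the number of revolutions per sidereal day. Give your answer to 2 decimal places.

12.26

Semi-major axis a = 6371 + 1560 = 7931 km. Period T = 2π√(a³/μ) = 2π√(7931³/398600) = 7029.2 s = 117.15 min.
Orbits per sidereal day = 86166 / 7029.2 = 12.258.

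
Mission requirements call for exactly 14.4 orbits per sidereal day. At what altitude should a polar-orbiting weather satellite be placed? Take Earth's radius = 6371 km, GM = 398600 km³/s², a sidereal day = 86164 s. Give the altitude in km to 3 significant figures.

753 km

Required period T = 86164 / 14.4 = 5983.6 s.
From T = 2π√(a³/μ): a = (μ T²/4π²)^(1/3) = (398600 × 5983.6² / 4π²)^(1/3) = 7124 km.
Altitude h = a − R = 7124 − 6371 = 753 km.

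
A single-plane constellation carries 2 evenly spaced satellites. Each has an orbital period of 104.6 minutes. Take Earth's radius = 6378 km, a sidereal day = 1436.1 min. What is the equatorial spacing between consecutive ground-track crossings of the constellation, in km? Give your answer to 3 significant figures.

1460 km

T = 104.6 min = 6276.0 s.
Single-satellite node shift = (6276.0/86166) × 360° = 26.22°.
With 2 satellites evenly phased, successive equator crossings are 26.22/2 = 13.111° apart.
That is 13.111 × 111.3 = 1459 km at the equator.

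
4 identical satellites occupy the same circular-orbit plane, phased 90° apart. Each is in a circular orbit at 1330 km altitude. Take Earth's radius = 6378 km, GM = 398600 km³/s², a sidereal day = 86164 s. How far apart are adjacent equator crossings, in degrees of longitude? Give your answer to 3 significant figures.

Semi-major axis a = 6378 + 1330 = 7708 km. Period T = 2π√(a³/μ) = 2π√(7708³/398600) = 6734.8 s = 112.25 min.
Single-satellite node shift = (6734.8/86164) × 360° = 28.14°.
With 4 satellites evenly phased, successive equator crossings are 28.14/4 = 7.035° apart.

7.03°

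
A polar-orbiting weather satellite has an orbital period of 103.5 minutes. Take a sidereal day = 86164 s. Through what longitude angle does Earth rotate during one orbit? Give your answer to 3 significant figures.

25.9°

T = 103.5 min = 6210.0 s.
During one orbit Earth rotates (6210.0 / 86164) × 360° = 25.95°.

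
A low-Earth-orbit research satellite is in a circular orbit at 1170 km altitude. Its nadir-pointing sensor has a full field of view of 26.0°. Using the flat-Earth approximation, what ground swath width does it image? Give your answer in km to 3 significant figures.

Half-angle = 26.0°/2 = 13°.
Swath width ≈ 2h·tan(θ/2) = 2 × 1170 × tan(13°) = 540.2 km.

540 km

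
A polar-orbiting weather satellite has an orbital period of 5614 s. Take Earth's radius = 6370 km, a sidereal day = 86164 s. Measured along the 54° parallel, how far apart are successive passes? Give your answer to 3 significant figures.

1530 km

Node shift per orbit = (5614.0/86164) × 360° = 23.46°.
Equatorial spacing = 23.46 × 111.2 km/° = 2608 km.
At 54° latitude, spacing = 2608 × cos(54°) = 1533 km.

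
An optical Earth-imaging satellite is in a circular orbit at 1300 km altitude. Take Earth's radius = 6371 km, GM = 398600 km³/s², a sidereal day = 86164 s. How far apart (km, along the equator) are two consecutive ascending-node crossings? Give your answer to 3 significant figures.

Semi-major axis a = 6371 + 1300 = 7671 km. Period T = 2π√(a³/μ) = 2π√(7671³/398600) = 6686.4 s = 111.44 min.
During one orbit Earth rotates (6686.4 / 86164) × 360° = 27.94°.
At the equator that is 27.94° × (2π·6371/360) km/° = 27.94 × 111.2 = 3106 km.

3110 km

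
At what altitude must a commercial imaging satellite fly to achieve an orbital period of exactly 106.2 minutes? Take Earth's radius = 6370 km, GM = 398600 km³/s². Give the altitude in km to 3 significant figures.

1060 km

T = 106.2 min = 6372.0 s.
From T = 2π√(a³/μ): a = (μ T²/4π²)^(1/3) = (398600 × 6372.0² / 4π²)^(1/3) = 7429 km.
Altitude h = a − R = 7429 − 6370 = 1059 km.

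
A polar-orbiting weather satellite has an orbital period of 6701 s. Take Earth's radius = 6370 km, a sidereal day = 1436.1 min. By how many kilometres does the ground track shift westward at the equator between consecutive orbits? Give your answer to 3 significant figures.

3110 km

During one orbit Earth rotates (6701.0 / 86166) × 360° = 28.00°.
At the equator that is 28.00° × (2π·6370/360) km/° = 28.00 × 111.2 = 3113 km.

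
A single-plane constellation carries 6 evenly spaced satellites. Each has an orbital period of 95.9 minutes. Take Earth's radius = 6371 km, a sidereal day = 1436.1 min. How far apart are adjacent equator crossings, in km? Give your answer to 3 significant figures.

446 km

T = 95.9 min = 5754.0 s.
Single-satellite node shift = (5754.0/86166) × 360° = 24.04°.
With 6 satellites evenly phased, successive equator crossings are 24.04/6 = 4.007° apart.
That is 4.007 × 111.2 = 446 km at the equator.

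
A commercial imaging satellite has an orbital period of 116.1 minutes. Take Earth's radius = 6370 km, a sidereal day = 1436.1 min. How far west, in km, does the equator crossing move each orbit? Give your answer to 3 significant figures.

3240 km

T = 116.1 min = 6966.0 s.
During one orbit Earth rotates (6966.0 / 86166) × 360° = 29.10°.
At the equator that is 29.10° × (2π·6370/360) km/° = 29.10 × 111.2 = 3236 km.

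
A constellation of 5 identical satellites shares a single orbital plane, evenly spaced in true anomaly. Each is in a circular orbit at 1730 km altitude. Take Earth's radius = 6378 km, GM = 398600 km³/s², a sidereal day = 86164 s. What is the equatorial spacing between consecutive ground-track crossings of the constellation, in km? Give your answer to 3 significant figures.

Semi-major axis a = 6378 + 1730 = 8108 km. Period T = 2π√(a³/μ) = 2π√(8108³/398600) = 7265.8 s = 121.10 min.
Single-satellite node shift = (7265.8/86164) × 360° = 30.36°.
With 5 satellites evenly phased, successive equator crossings are 30.36/5 = 6.071° apart.
That is 6.071 × 111.3 = 676 km at the equator.

676 km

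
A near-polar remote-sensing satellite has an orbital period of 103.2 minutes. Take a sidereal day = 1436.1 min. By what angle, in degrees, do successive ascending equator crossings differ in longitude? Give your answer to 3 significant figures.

T = 103.2 min = 6192.0 s.
During one orbit Earth rotates (6192.0 / 86166) × 360° = 25.87°.

25.9°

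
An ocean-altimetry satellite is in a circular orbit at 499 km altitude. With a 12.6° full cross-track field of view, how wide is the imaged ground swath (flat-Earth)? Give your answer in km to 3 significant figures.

110 km

Half-angle = 12.6°/2 = 6.3°.
Swath width ≈ 2h·tan(θ/2) = 2 × 499 × tan(6.3°) = 110.2 km.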